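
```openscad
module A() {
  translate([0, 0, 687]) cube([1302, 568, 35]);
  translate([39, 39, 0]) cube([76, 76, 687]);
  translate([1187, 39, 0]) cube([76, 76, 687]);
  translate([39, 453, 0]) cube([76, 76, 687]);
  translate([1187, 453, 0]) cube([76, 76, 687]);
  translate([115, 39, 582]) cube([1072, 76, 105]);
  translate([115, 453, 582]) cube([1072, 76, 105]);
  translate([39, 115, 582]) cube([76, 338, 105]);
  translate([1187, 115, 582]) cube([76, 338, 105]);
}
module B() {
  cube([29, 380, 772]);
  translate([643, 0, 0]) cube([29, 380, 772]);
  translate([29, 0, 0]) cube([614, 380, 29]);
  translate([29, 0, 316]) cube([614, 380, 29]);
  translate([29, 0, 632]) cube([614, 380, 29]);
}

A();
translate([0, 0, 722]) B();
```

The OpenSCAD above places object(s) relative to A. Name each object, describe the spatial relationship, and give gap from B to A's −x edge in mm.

The bookshelf's min-x is at 0; the table's min-x is 0; gap = 0 mm.

A is a table. B is a bookshelf. The bookshelf is on top of the table. The gap from the bookshelf to the table's −x edge is 0 mm.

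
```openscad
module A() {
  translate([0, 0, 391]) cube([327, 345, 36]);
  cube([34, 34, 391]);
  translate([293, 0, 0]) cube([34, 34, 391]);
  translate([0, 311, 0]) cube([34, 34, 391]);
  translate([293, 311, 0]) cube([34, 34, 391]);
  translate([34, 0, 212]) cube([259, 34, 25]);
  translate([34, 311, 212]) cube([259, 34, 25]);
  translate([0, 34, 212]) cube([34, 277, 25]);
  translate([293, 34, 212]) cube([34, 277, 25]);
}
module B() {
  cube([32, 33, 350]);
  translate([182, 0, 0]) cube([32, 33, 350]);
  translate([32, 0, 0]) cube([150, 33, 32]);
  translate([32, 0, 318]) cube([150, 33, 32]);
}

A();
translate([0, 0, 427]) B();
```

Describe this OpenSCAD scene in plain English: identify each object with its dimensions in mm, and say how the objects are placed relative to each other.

A is a simple wooden stool: a rectangular seat 327 mm (x) by 345 mm (y), 36 mm thick, top face at z = 427 mm, on four square legs, each 34×34 mm in cross-section. The legs rest on z = 0, each flush with a corner of the seat. Four stretchers, 34 mm wide and 25 mm tall, connect adjacent legs with their undersides at z = 212 mm, each running between the inner faces of the legs it joins and aligned with the legs' outer faces on the other axis.

B is a rectangular picture frame lying in the x–z plane (depth along y). The opening is 150 mm wide (x) by 286 mm tall (z), surrounded by a border 32 mm wide on all four sides. The frame is 33 mm deep and is made of two full-height vertical stiles with two horizontal rails fitted between them.

The picture frame is on top of the stool.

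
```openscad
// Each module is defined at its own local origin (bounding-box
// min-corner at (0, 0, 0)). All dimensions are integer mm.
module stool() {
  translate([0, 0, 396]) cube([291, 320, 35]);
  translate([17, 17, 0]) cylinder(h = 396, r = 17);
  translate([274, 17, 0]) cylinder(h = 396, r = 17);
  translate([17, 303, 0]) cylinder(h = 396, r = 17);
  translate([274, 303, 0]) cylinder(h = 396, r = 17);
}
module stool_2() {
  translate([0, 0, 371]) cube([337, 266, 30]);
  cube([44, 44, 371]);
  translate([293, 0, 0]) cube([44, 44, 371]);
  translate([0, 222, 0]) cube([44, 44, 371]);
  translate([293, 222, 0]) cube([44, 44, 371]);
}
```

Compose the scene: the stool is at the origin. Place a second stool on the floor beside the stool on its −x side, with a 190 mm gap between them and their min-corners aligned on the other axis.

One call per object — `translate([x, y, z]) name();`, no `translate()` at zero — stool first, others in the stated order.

stool();
translate([-527, 0, 0]) stool_2();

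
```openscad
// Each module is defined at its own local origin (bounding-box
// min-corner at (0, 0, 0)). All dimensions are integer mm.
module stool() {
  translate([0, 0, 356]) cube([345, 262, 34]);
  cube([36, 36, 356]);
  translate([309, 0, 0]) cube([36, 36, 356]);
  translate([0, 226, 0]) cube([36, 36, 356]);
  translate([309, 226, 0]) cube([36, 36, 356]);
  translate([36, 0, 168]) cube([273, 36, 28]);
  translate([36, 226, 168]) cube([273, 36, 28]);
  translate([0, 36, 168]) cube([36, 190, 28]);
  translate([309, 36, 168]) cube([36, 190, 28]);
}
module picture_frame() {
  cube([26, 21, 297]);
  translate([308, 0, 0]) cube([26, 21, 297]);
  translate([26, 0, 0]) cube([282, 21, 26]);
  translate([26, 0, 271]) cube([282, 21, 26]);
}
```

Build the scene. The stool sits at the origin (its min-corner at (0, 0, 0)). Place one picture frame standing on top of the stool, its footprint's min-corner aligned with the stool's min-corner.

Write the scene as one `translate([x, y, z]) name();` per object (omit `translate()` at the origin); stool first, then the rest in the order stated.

stool();
translate([0, 0, 390]) picture_frame();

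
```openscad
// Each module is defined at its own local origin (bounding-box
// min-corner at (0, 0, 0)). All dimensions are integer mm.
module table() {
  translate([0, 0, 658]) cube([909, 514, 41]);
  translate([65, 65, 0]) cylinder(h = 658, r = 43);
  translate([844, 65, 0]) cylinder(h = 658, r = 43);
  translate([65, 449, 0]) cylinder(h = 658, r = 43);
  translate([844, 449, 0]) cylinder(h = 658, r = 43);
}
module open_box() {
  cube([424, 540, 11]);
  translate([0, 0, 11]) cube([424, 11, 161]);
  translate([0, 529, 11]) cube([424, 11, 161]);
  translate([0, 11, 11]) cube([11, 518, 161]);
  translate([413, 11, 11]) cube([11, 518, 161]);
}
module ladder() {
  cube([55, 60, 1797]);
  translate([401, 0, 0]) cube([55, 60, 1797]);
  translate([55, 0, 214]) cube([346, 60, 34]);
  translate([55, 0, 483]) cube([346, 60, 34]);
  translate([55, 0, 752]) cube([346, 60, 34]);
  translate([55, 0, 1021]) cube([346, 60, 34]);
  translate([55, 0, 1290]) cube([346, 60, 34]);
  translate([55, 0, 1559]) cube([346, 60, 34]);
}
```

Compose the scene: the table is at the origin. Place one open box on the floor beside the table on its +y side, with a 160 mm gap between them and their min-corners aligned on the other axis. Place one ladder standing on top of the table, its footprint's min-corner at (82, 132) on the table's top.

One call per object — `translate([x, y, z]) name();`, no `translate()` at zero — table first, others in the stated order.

table();
translate([0, 674, 0]) open_box();
translate([82, 132, 699]) ladder();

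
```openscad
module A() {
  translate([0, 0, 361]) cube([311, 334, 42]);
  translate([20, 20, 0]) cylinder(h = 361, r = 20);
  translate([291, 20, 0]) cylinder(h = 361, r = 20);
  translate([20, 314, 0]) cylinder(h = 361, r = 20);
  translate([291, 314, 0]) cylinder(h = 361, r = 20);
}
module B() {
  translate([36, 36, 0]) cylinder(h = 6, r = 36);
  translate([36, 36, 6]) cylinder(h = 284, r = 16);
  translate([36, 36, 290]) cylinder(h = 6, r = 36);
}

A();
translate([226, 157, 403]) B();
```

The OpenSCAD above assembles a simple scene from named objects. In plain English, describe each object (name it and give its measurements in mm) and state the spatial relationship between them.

A is a simple wooden stool: a rectangular seat 311 mm (x) by 334 mm (y), 42 mm thick, top face at z = 403 mm, on four round legs, each 40 mm in diameter. The legs rest on z = 0, each leg's axis is inset half a diameter from the nearest pair of seat edges (so the leg's bounding box is flush with the corner).

B is a spool: two coaxial disc flanges of radius 36 mm and thickness 6 mm, joined by a core cylinder of radius 16 mm and height 284 mm. The lower flange rests on z = 0 and the three cylinders share a vertical axis.

The spool is on top of the stool.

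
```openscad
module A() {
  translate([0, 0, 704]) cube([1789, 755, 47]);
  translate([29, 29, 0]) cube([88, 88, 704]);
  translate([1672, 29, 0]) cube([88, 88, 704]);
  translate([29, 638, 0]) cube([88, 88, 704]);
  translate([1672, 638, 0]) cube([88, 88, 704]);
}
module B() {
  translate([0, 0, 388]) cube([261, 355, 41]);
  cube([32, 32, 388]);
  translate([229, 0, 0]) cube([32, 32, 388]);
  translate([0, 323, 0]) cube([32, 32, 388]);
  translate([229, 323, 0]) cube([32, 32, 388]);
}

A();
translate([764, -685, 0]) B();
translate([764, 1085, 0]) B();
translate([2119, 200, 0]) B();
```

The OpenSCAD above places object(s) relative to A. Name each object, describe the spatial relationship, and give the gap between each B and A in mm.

Each stool's nearest face is 330 mm from the table's bounding box.

A is a table. B is a stool. Three stools sit around the table at the −y, +y, +x sides. The gap between each stool and the table is 330 mm.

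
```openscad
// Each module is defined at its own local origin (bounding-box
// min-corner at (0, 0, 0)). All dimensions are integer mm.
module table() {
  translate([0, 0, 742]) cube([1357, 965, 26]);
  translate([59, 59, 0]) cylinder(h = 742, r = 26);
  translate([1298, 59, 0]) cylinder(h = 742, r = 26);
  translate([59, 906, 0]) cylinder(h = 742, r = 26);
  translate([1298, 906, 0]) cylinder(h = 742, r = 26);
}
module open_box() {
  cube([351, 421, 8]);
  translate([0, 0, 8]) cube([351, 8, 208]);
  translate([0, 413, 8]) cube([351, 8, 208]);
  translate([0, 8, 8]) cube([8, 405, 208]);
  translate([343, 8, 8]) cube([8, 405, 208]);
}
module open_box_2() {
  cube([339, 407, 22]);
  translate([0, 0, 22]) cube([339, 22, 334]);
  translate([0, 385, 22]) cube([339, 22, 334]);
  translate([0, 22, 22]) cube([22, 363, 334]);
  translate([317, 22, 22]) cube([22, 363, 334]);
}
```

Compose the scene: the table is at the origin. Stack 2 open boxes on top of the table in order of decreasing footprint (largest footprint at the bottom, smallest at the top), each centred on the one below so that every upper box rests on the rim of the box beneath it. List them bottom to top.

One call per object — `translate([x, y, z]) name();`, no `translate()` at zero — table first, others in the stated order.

table();
translate([503, 272, 768]) open_box();
translate([509, 279, 984]) open_box_2();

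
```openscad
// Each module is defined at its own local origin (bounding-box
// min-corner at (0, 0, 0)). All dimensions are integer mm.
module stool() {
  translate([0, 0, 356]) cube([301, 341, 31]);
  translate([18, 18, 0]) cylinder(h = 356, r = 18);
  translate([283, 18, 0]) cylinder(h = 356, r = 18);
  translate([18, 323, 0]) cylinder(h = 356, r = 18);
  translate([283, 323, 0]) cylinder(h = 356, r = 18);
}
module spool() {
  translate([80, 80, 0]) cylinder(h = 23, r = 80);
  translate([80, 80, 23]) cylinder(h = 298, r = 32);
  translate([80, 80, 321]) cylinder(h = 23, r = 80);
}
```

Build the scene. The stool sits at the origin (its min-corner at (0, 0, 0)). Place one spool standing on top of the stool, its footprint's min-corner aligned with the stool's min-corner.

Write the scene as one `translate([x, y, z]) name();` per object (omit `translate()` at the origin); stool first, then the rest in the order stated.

stool();
translate([0, 0, 387]) spool();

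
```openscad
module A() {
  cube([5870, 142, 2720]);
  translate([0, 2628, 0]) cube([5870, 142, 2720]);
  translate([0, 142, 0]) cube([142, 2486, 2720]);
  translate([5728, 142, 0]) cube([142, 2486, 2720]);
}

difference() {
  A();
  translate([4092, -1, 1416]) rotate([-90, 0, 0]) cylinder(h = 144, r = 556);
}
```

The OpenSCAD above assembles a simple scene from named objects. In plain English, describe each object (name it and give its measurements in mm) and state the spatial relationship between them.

A is a box-shaped house frame (walls only): outside footprint 5870×2770 mm, wall height 2720 mm, wall thickness 142 mm. The two y-facing walls run the full x-width; the two x-facing walls fit between the inner faces of the y-facing walls.

The house frame has a circular hole of radius 556 mm through its front wall, centred at (x = 4092, z = 1416).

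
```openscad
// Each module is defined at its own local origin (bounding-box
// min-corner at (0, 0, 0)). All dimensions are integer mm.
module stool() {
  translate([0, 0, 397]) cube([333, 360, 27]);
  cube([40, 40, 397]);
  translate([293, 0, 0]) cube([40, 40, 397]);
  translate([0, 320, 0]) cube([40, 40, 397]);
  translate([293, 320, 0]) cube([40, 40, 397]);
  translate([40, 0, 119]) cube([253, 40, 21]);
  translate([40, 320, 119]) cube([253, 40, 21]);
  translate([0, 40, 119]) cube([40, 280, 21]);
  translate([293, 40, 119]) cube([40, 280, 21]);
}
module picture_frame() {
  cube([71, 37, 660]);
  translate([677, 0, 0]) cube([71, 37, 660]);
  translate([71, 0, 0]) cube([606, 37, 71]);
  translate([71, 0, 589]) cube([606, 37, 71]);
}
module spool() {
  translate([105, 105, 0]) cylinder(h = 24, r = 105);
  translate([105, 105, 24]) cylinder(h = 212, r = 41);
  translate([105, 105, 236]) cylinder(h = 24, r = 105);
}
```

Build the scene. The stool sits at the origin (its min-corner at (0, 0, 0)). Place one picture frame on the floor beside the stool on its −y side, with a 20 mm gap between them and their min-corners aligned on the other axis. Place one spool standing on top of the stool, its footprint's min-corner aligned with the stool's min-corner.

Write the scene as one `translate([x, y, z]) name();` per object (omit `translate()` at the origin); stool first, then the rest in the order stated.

stool();
translate([0, -57, 0]) picture_frame();
translate([0, 0, 424]) spool();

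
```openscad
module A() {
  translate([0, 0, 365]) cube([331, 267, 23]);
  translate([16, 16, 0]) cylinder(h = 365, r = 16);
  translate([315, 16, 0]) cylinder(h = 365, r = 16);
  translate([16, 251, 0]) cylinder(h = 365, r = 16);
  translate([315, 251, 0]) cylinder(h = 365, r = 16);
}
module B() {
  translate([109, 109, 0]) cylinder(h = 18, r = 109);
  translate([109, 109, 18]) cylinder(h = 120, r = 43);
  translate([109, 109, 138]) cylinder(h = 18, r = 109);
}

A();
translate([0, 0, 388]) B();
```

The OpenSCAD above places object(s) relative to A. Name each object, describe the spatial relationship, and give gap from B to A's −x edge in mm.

The spool's min-x is at 0; the stool's min-x is 0; gap = 0 mm.

A is a stool. B is a spool. The spool is on top of the stool. The gap from the spool to the stool's −x edge is 0 mm.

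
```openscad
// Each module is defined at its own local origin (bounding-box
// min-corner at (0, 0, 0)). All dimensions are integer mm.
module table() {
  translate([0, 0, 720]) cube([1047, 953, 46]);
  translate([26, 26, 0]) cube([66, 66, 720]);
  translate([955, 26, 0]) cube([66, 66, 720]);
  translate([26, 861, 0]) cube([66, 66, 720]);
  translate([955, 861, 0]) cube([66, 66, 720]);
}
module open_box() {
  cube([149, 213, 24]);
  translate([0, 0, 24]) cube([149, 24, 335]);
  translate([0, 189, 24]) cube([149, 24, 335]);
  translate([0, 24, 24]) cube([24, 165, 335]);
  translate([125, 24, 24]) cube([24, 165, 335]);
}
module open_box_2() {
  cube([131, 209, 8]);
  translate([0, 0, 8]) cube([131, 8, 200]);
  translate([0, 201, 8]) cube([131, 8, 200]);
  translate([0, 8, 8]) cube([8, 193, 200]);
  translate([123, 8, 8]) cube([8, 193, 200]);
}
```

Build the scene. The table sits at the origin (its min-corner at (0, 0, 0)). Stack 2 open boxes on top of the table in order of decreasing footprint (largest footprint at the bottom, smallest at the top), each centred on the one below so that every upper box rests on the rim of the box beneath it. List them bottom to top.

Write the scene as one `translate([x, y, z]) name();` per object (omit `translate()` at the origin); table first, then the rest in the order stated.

table();
translate([449, 370, 766]) open_box();
translate([458, 372, 1125]) open_box_2();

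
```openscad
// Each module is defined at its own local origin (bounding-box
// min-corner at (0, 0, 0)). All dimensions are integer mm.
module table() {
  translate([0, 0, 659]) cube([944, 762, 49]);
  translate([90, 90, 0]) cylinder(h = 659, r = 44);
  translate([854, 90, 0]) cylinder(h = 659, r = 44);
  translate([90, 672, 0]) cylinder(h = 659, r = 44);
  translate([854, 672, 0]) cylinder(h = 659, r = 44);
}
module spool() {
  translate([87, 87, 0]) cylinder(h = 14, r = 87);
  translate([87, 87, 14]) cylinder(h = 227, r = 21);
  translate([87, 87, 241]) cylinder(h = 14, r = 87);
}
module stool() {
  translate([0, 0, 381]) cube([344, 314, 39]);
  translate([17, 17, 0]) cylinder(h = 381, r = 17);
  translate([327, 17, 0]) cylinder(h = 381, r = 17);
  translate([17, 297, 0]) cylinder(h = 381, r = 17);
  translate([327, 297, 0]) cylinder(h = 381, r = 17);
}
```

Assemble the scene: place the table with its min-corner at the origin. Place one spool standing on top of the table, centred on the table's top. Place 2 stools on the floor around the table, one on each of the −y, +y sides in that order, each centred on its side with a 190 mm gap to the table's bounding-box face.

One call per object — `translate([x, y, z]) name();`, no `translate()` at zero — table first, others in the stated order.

table();
translate([385, 294, 708]) spool();
translate([300, -504, 0]) stool();
translate([300, 952, 0]) stool();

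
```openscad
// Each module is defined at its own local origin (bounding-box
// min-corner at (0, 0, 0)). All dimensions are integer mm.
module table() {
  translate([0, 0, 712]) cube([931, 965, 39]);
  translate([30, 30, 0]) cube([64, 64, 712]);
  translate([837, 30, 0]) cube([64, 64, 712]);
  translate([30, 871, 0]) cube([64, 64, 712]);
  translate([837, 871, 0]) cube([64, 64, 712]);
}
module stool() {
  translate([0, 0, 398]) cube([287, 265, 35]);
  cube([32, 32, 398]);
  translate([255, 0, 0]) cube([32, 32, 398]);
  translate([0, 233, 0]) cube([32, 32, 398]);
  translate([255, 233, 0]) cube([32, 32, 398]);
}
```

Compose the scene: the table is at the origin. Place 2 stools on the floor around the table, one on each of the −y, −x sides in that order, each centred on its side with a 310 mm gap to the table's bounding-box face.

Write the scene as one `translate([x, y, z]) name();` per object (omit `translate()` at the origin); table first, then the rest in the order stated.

table();
translate([322, -575, 0]) stool();
translate([-597, 350, 0]) stool();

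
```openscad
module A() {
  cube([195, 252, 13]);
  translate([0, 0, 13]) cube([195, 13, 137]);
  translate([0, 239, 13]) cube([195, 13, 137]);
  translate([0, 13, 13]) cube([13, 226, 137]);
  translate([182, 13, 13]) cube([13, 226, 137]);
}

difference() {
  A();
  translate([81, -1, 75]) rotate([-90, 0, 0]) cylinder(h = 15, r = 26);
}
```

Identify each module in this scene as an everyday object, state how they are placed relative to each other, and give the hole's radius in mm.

A is an open box. The open box has a circular hole through its front wall. The hole's radius is 26 mm.

The subtracted cylinder has r = 26 mm.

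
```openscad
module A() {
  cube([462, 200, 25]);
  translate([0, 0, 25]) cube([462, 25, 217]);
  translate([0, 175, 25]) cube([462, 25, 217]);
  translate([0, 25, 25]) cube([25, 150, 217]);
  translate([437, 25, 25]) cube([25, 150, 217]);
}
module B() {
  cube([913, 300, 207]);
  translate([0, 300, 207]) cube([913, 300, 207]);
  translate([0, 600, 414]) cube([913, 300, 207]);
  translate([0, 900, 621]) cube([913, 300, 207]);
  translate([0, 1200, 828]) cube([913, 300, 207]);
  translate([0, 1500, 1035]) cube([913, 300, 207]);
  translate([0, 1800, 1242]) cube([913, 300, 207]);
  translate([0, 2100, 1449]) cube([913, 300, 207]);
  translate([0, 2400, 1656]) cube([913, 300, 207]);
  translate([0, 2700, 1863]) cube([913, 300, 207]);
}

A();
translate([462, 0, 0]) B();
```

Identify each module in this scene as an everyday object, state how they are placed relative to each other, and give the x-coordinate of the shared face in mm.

The open box's +x face and the staircase's −x face are both at x = 462 mm.

A is an open box. B is a staircase. The staircase is against the open box's +x side, with their −y faces flush. The x-coordinate of the shared face is 462 mm.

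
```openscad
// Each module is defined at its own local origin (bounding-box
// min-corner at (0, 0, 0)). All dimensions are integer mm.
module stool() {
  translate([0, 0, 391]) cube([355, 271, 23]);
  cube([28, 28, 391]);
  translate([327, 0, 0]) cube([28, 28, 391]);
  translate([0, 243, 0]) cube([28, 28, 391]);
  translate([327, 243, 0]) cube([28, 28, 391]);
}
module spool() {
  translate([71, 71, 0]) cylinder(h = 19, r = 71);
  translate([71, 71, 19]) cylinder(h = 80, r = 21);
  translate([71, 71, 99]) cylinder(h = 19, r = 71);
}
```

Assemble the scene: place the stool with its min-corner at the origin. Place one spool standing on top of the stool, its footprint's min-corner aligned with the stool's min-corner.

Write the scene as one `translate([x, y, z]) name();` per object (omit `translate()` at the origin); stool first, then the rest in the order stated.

stool();
translate([0, 0, 414]) spool();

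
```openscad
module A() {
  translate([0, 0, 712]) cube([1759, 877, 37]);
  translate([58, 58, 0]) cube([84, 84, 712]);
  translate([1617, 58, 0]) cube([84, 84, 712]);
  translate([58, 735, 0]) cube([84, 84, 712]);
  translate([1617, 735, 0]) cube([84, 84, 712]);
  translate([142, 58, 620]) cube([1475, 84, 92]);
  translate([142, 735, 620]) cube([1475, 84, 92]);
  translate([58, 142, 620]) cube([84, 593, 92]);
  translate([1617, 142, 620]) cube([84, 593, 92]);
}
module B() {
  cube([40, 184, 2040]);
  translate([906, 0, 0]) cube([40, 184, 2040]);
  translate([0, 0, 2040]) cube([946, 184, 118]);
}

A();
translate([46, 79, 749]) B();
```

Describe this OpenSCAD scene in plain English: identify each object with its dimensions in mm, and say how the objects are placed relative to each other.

A is a rectangular dining table. The top is 1759×877×37 mm with its upper surface at z = 749 mm. It stands on four 84×84 mm square legs, each inset 58 mm from the nearest pair of top edges, running from the floor to the underside of the top. Four apron rails, 84 mm thick and 92 mm tall, run between adjacent legs with their top edges flush with the underside of the top and their outer faces flush with the legs' outer faces.

B is a door frame. The clear opening is 866 mm wide and 2040 mm high. Two 40 mm wide jambs, 184 mm deep, stand either side of the opening from the floor to the top of the opening. A 118 mm thick head sits across the top of both jambs, spanning the full outside width of the frame.

The door frame is on top of the table.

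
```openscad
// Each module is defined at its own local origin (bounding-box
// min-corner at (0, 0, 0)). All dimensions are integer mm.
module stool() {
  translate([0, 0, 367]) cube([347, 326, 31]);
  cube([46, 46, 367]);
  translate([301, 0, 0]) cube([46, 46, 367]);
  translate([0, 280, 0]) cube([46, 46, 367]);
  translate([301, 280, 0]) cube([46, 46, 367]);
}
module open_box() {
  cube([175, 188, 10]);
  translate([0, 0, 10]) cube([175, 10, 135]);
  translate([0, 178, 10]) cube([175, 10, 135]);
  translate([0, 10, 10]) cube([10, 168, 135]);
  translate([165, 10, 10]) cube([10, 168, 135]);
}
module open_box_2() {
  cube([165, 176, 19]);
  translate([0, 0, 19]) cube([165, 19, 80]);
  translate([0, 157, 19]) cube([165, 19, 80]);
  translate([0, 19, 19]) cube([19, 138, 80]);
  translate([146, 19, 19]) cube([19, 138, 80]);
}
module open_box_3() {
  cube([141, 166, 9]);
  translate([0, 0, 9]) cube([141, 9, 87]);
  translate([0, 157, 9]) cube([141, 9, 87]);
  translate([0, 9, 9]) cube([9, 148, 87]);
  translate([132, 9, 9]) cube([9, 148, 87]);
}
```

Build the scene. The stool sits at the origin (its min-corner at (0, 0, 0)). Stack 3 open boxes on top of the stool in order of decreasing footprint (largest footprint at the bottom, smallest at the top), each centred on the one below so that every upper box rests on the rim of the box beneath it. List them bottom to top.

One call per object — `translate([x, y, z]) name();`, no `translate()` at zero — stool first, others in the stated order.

stool();
translate([86, 69, 398]) open_box();
translate([91, 75, 543]) open_box_2();
translate([103, 80, 642]) open_box_3();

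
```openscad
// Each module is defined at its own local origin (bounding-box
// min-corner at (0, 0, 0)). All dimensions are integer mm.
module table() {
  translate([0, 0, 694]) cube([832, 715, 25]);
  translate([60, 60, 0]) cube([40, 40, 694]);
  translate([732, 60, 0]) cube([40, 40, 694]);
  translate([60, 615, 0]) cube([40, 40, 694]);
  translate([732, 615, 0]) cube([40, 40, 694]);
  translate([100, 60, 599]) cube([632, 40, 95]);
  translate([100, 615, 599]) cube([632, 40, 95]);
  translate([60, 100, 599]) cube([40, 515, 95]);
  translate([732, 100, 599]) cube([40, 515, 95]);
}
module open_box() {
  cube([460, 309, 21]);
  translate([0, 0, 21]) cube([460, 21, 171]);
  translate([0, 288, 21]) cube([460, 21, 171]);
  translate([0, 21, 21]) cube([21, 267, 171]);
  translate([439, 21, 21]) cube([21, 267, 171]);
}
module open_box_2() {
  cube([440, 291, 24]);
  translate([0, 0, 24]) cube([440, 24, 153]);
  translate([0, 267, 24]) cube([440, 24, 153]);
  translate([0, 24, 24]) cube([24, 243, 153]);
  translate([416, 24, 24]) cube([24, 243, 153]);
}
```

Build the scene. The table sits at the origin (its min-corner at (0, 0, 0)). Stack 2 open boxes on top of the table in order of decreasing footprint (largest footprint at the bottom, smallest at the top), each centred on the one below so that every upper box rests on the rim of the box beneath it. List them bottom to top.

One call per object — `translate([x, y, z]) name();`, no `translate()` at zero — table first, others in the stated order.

table();
translate([186, 203, 719]) open_box();
translate([196, 212, 911]) open_box_2();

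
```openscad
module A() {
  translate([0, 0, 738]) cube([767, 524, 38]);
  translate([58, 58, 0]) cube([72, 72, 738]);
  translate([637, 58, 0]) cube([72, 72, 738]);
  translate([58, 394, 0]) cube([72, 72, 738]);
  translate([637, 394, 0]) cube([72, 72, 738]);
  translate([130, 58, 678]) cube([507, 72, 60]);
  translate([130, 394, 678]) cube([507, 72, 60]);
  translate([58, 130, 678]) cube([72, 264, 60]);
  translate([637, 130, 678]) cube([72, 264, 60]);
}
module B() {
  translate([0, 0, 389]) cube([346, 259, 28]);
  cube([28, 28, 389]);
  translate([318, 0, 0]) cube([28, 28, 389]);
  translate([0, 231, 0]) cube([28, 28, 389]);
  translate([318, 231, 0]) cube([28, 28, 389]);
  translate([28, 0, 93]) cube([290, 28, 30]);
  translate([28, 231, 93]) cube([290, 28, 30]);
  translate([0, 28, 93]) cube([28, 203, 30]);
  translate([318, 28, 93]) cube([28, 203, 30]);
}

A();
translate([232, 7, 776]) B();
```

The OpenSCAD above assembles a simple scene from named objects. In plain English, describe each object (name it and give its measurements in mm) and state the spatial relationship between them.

A is a table: top 767 mm (x) × 524 mm (y), 38 mm thick, upper face at z = 776 mm, on four 72×72 mm square legs, each inset 58 mm from the nearest pair of top edges, running from z = 0 to the bottom of the top. Four apron rails, 72 mm thick and 60 mm tall, run between adjacent legs with their top edges flush with the underside of the top and their outer faces flush with the legs' outer faces.

B is a simple wooden stool: a rectangular seat 346 mm (x) by 259 mm (y), 28 mm thick, top face at z = 417 mm, on four square legs, each 28×28 mm in cross-section. The legs rest on z = 0, each flush with a corner of the seat. Four stretchers, 28 mm wide and 30 mm tall, connect adjacent legs with their undersides at z = 93 mm, each running between the inner faces of the legs it joins and aligned with the legs' outer faces on the other axis.

The stool is on top of the table.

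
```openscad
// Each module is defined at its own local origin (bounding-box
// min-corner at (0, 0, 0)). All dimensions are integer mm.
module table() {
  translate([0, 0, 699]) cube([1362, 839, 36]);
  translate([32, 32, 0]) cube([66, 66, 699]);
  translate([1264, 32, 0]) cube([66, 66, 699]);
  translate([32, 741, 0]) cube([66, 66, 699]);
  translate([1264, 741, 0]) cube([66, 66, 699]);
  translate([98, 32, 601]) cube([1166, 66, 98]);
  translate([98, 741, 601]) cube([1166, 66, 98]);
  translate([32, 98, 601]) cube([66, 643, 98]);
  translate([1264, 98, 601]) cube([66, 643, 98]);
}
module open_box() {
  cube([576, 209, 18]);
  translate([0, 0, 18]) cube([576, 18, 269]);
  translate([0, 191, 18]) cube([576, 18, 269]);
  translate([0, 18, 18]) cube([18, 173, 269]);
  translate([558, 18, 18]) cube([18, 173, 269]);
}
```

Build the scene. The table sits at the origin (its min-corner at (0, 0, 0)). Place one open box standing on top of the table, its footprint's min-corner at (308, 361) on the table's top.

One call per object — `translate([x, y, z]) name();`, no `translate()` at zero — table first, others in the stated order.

table();
translate([308, 361, 735]) open_box();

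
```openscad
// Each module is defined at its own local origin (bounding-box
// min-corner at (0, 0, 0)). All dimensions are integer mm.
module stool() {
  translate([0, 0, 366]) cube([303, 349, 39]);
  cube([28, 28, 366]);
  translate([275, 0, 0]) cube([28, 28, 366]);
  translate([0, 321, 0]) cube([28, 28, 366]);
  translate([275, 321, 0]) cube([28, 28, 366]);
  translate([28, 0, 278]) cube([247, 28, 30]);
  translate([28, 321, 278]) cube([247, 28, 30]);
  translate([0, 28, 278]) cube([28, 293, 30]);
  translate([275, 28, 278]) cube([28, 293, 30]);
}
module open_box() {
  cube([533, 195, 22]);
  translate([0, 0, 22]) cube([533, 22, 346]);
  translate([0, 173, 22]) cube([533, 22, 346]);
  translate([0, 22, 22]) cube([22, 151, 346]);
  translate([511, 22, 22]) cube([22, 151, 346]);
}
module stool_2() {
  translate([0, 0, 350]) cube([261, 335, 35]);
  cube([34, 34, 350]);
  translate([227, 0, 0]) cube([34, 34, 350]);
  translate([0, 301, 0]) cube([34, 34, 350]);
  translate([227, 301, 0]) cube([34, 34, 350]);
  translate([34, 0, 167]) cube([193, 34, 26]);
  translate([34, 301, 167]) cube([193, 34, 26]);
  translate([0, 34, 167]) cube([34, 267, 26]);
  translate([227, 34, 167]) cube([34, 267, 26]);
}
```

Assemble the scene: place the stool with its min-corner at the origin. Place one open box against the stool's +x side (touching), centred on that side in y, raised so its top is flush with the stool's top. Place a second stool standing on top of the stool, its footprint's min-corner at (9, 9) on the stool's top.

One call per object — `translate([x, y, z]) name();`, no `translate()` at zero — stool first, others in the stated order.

stool();
translate([303, 77, 37]) open_box();
translate([9, 9, 405]) stool_2();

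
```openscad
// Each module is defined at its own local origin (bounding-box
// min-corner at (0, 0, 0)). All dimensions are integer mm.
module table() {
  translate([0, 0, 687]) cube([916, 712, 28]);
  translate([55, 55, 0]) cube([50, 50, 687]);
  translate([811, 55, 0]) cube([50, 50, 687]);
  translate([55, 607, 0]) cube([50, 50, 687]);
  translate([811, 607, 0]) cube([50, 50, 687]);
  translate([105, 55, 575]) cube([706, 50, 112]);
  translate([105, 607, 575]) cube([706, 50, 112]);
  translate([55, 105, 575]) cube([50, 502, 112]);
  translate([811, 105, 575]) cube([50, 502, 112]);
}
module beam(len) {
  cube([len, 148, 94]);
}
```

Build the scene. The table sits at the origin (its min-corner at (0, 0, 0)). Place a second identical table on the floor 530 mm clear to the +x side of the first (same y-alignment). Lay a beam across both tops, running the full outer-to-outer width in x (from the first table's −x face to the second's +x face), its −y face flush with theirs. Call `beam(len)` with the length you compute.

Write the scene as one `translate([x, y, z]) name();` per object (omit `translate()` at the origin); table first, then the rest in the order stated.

table();
translate([1446, 0, 0]) table();
translate([0, 0, 715]) beam(2362);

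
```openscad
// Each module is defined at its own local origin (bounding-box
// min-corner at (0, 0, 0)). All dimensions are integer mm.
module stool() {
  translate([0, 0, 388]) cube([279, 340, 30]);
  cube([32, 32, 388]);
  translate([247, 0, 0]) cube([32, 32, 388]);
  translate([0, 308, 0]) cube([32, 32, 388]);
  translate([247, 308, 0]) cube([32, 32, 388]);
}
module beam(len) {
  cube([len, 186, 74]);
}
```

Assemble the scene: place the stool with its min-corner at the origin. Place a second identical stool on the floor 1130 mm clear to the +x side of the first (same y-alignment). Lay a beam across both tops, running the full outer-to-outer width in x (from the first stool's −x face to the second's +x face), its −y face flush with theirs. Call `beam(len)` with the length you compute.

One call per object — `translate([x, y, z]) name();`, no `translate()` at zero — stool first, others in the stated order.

stool();
translate([1409, 0, 0]) stool();
translate([0, 0, 418]) beam(1688);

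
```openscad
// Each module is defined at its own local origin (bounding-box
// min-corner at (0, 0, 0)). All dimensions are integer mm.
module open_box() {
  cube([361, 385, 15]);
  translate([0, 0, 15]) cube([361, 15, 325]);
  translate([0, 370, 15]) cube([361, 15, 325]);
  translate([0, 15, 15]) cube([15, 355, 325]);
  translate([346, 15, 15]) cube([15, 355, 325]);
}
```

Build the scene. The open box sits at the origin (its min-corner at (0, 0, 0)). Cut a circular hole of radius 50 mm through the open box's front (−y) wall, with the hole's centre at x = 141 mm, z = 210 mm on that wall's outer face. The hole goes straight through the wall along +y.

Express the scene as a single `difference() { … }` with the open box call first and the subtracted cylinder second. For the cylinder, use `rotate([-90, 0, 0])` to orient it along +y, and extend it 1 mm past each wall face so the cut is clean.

difference() {
  open_box();
  translate([141, -1, 210]) rotate([-90, 0, 0]) cylinder(h = 17, r = 50);
}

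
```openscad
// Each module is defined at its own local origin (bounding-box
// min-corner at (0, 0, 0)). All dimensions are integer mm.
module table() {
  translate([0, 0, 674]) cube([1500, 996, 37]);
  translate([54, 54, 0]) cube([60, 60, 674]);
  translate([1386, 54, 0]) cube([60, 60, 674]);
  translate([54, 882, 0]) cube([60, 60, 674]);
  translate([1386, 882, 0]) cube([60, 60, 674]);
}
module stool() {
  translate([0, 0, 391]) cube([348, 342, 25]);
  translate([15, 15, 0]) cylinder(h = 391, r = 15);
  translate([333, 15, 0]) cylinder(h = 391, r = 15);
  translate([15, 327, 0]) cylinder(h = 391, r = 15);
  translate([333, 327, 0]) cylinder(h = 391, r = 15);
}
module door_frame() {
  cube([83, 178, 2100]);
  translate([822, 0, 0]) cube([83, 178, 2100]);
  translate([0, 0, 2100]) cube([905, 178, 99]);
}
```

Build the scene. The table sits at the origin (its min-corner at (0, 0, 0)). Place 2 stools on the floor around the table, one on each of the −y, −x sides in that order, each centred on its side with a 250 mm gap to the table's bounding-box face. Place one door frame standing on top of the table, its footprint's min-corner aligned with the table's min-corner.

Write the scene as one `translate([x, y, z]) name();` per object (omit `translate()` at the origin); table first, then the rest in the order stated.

table();
translate([576, -592, 0]) stool();
translate([-598, 327, 0]) stool();
translate([0, 0, 711]) door_frame();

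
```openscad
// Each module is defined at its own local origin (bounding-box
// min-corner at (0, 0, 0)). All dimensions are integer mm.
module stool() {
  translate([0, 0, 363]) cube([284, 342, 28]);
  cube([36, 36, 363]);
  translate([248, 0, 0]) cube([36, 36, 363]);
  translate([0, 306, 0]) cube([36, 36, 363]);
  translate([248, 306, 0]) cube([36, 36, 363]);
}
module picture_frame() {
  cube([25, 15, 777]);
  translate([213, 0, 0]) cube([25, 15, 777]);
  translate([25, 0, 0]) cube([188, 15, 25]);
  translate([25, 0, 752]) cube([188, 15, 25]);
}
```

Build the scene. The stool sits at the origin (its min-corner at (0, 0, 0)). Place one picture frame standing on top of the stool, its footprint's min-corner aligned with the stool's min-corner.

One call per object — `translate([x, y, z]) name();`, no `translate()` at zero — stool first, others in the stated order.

stool();
translate([0, 0, 391]) picture_frame();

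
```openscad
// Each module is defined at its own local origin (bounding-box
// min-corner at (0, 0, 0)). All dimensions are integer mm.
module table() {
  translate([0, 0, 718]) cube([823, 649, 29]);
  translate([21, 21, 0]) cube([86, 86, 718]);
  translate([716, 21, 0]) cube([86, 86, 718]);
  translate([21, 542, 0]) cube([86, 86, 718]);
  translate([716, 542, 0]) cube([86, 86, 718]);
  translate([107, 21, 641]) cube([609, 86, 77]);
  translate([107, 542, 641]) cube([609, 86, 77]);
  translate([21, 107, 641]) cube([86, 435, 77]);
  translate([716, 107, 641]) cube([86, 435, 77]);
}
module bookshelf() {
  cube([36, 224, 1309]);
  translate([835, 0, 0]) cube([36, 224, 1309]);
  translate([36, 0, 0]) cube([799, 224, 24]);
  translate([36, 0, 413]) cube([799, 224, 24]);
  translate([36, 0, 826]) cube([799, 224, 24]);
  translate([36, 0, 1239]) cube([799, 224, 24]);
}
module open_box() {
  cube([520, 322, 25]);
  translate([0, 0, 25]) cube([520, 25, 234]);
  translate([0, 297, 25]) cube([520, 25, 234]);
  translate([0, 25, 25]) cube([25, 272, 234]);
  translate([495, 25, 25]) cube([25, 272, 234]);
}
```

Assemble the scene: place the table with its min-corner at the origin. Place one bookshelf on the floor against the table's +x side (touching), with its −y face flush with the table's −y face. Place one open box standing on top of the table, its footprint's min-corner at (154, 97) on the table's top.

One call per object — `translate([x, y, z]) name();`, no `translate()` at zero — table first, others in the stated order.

table();
translate([823, 0, 0]) bookshelf();
translate([154, 97, 747]) open_box();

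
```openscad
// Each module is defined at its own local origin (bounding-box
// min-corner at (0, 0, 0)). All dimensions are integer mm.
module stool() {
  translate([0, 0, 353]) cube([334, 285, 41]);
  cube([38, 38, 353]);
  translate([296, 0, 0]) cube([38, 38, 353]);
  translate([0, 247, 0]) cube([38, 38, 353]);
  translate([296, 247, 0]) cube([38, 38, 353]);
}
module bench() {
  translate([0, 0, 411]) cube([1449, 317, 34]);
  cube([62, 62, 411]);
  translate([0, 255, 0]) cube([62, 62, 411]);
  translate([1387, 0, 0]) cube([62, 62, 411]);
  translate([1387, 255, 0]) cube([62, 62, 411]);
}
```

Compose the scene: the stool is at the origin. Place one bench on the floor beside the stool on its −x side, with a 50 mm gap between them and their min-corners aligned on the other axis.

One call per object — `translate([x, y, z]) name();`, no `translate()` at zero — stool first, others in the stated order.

stool();
translate([-1499, 0, 0]) bench();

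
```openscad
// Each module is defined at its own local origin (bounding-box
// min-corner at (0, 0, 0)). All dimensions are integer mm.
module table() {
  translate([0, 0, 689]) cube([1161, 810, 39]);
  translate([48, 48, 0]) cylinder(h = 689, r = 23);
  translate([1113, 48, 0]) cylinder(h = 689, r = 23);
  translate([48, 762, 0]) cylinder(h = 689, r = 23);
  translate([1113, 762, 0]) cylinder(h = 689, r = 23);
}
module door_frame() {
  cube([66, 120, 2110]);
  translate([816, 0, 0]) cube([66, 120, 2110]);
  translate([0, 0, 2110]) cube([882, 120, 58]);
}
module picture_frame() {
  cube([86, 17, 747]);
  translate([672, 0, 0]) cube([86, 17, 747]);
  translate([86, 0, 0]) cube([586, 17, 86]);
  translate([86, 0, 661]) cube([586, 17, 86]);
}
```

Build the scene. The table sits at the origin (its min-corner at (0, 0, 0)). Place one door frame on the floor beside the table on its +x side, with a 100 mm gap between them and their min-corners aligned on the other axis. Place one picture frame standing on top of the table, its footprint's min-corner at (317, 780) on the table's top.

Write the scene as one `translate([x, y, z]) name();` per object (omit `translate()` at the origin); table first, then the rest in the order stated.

table();
translate([1261, 0, 0]) door_frame();
translate([317, 780, 728]) picture_frame();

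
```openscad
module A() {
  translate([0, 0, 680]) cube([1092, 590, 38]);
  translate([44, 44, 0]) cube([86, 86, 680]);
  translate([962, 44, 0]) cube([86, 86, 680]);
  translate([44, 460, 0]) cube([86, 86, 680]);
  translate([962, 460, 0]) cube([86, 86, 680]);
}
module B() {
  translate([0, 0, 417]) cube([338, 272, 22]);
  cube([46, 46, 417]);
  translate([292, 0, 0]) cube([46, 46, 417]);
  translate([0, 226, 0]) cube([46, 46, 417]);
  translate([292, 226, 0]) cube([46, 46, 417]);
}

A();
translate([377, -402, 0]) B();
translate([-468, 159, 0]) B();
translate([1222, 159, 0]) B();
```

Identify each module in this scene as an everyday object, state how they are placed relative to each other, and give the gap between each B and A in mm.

Each stool's nearest face is 130 mm from the table's bounding box.

A is a table. B is a stool. Three stools sit around the table at the −y, −x, +x sides. The gap between each stool and the table is 130 mm.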